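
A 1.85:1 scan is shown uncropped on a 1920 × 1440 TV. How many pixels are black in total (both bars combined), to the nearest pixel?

772151 pixels

1.85:1 (1.850) > 4×3 (1.333), so the scan fills the width.
That makes the image 1037.8378 px tall (1920 / 1.850).
1440 − 1037.8378 = 402.1622 px of bars.
Bar area = 402.1622 × 1920 ≈ 772151 px.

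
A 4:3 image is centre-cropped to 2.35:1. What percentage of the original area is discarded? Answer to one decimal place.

The width stays; only height is cut (since 2.35:1 is wider than 4:3).
Fraction kept = (1.333)/(2.350) ≈ 56.74%, so 43.26% is lost.

43.3%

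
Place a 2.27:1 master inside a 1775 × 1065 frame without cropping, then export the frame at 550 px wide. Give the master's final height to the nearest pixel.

At 1775×1065 the master is width-limited, so height = 1775 / 2.270 ≈ 781.94 px.
Resizing to 550 px wide multiplies everything by 0.3099: 781.94 → 242.29 px.

242 px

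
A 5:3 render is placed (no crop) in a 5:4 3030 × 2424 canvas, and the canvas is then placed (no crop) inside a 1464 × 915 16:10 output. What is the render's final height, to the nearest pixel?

686 px

First fit — 5:3 into 3030×2424 spans the width: 3030.00 × 1818.00.
5:4 in 1464×915: fills the height, so the intermediate becomes 1143.75 × 915.00 — a scale of ×0.3775.
Applying the same ×0.3775: 1818.00 → 686.25.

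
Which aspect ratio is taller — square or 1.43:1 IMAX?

square = 1 and 1.43; 1.43 > 1. The smaller width-to-height ratio is the taller frame.

square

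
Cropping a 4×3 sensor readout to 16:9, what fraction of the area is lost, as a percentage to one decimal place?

25.0%

The width stays; only height is cut (since 16:9 is wider than 4×3).
Area ratio = (1.333)/(1.778) = 75.00%; the remaining 25.00% is cropped out.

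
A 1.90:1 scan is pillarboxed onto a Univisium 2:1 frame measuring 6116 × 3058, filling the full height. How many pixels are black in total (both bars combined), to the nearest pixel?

935136 pixels

The scan is 3058 × 1.900 ≈ 5810.2000 px wide.
6116 − 5810.2000 = 305.8000 px of bars.
Across the 3058-px span: 305.8000 × 3058 ≈ 935136 px.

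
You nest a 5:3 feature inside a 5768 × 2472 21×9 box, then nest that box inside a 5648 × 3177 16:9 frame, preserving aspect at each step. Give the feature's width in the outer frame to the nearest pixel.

4034 px

5:3 in 5768×2472: fills the height, so the feature is 4120.00 × 2472.00.
21×9 in 5648×3177: fills the width, so the intermediate becomes 5648.00 × 2420.57 — a scale of ×0.9792.
So the feature's width is 4120.00 × 0.9792 ≈ 4034.29.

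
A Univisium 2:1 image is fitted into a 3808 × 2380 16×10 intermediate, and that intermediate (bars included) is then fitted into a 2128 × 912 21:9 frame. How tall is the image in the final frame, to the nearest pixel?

730 px

Univisium 2:1 in 3808×2380: fills the width, so the image is 3808.00 × 1904.00.
16×10 in 2128×912: fills the height, so the intermediate becomes 1459.20 × 912.00 — a scale of ×0.3832.
So the image's height is 1904.00 × 0.3832 ≈ 729.60.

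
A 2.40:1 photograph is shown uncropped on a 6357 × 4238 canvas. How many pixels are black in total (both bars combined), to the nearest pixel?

10102862 pixels

2.40:1 (2.400) > 3×2 (1.500), so the photograph fills the width.
Content height = 6357 / 2.400 ≈ 2648.7500 px.
Black = 4238 − 2648.7500 = 1589.2500 px.
That's 1589.2500 × 6357 ≈ 10102862 black pixels.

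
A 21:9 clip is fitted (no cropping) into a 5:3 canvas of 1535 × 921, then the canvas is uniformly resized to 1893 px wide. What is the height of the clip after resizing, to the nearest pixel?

In the 1535×921 frame the clip fills the width: height = 1535 × 9/21 ≈ 657.86 px.
Resizing to 1893 px wide multiplies everything by 1.2332: 657.86 → 811.29 px.

811 px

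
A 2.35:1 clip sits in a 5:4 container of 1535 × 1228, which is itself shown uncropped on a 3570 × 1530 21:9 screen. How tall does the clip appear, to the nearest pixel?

814 px

First fit — 2.35:1 into 1535×1228 spans the width: 1535.00 × 653.19.
5:4 in 3570×1530: fills the height, so the intermediate becomes 1912.50 × 1530.00 — a scale of ×1.2459.
Applying the same ×1.2459: 653.19 → 813.83.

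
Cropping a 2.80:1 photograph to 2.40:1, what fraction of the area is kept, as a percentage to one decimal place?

The height stays; only width is cut (since 2.40:1 is narrower than 2.80:1).
Fraction kept = (2.400)/(2.800) ≈ 85.71%.

85.7%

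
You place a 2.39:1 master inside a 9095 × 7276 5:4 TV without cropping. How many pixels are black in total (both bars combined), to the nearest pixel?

31564749 pixels

2.39:1 is wider than 5:4, so it spans the full width.
The master is 9095 / 2.390 ≈ 3805.4393 px tall.
7276 − 3805.4393 = 3470.5607 px of bars.
Bar area = 3470.5607 × 9095 ≈ 31564749 px.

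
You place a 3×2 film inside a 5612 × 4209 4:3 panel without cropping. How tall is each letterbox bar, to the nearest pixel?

234 px

3×2 (1.500) > 4:3 (1.333), so the film fills the width.
Content height = 5612 × 2/3 ≈ 3741.33 px.
Leftover height: 4209 − 3741.33 = 467.67 px → 233.83 each side.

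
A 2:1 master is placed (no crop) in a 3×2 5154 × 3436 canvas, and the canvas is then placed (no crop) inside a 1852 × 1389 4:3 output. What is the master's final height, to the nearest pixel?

926 px

Inside the 5154×3436 canvas the master is width-limited at 5154.00 × 2577.00.
The 3×2 canvas is width-limited in 1852×1389, giving 1852.00 × 1234.67; scale factor 0.3593.
Applying the same ×0.3593: 2577.00 → 926.00.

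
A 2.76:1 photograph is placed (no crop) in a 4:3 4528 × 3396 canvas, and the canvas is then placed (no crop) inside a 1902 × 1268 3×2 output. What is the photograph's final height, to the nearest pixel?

613 px

2.76:1 in 4528×3396: fills the width, so the photograph is 4528.00 × 1640.58.
Second fit — the 4:3 canvas into 1902×1268 spans the height: 1690.67 × 1268.00 (×0.3734 from 4528×3396).
The photograph scales with it: height 1640.58 × 0.3734 ≈ 612.56.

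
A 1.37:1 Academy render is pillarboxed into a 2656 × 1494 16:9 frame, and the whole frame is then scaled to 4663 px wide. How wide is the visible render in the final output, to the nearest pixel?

3593 px

In the 2656×1494 frame the render fills the height: width = 1494 × 1.370 ≈ 2046.78 px.
The frame scales by 4663/2656 = 1.7556; 2046.78 × 1.7556 ≈ 3593.42 px.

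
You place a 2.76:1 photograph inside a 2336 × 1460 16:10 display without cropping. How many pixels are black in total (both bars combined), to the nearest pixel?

2.76:1 is wider than 16:10, so it spans the full width.
That makes the image 846.3768 px tall (2336 / 2.760).
1460 − 846.3768 = 613.6232 px of bars.
That's 613.6232 × 2336 ≈ 1433424 black pixels.

1433424 pixels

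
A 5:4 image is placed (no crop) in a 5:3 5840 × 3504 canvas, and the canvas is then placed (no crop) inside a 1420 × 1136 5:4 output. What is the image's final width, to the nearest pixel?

1065 px

Inside the 5840×3504 canvas the image is height-limited at 4380.00 × 3504.00.
Second fit — the 5:3 canvas into 1420×1136 spans the width: 1420.00 × 852.00 (×0.2432 from 5840×3504).
Applying the same ×0.2432: 4380.00 → 1065.00.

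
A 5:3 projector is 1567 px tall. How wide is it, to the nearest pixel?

1567 / 3 × 5 = 2611.67.

2612 px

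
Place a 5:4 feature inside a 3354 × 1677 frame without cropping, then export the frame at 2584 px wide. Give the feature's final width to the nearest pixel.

In the 3354×1677 frame the feature fills the height: width = 1677 × 5/4 ≈ 2096.25 px.
Resizing to 2584 px wide multiplies everything by 0.7704: 2096.25 → 1615.00 px.

1615 px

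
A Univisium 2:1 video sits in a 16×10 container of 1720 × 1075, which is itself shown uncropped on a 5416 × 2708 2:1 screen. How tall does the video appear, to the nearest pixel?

Univisium 2:1 in 1720×1075: fills the width, so the video is 1720.00 × 860.00.
Second fit — the 16×10 canvas into 5416×2708 spans the height: 4332.80 × 2708.00 (×2.5191 from 1720×1075).
The video scales with it: height 860.00 × 2.5191 ≈ 2166.40.

2166 px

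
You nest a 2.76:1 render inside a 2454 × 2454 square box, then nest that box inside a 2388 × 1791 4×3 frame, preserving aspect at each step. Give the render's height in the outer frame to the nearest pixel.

649 px

Inside the 2454×2454 canvas the render is width-limited at 2454.00 × 889.13.
square in 2388×1791: fills the height, so the intermediate becomes 1791.00 × 1791.00 — a scale of ×0.7298.
So the render's height is 889.13 × 0.7298 ≈ 648.91.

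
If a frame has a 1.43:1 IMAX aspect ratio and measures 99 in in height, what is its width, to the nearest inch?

99 × 1.430 = 141.57.

142 in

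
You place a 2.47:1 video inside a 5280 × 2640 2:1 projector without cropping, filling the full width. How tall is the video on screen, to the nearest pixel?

That makes the image 2137.65 px tall (5280 / 2.470).

2138 px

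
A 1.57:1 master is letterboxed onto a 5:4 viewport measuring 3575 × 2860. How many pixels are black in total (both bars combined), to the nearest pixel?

2083975 pixels

1.57:1 (1.570) > 5:4 (1.250), so the master fills the width.
Content height = 3575 / 1.570 ≈ 2277.0701 px.
Black = 2860 − 2277.0701 = 582.9299 px.
That's 582.9299 × 3575 ≈ 2083975 black pixels.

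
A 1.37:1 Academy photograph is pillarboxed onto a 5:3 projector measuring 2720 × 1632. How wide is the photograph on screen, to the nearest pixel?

2236 px

Since 1.370 < 1.667, the photograph is height-limited.
That makes the image 2235.84 px wide (1632 × 1.370).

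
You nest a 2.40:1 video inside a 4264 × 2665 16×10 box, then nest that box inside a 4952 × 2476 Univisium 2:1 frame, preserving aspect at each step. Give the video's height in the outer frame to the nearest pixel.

Inside the 4264×2665 canvas the video is width-limited at 4264.00 × 1776.67.
16×10 in 4952×2476: fills the height, so the intermediate becomes 3961.60 × 2476.00 — a scale of ×0.9291.
So the video's height is 1776.67 × 0.9291 ≈ 1650.67.

1651 px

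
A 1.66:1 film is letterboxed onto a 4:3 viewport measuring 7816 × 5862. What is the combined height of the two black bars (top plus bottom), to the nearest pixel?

1154 px

1.66:1 is wider than 4:3, so it spans the full width.
Content height = 7816 / 1.660 ≈ 4708.43 px.
Leftover height: 5862 − 4708.43 = 1153.57 px.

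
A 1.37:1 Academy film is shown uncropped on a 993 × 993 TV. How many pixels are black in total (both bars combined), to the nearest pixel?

266305 pixels

1.37:1 Academy (1.370) > square (1.000), so the film fills the width.
The film is 993 / 1.370 ≈ 724.8175 px tall.
Black = 993 − 724.8175 = 268.1825 px.
That's 268.1825 × 993 ≈ 266305 black pixels.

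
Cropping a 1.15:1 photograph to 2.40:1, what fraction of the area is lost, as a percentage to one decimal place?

52.1%

The width stays; only height is cut (since 2.40:1 is wider than 1.15:1).
Fraction kept = (1.150)/(2.400) ≈ 47.92%, so 52.08% is lost.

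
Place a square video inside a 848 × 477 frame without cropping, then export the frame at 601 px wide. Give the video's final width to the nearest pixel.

338 px

At 848×477 the video is height-limited, so width = 477 × 1/1 ≈ 477.00 px.
Resizing to 601 px wide multiplies everything by 0.7087: 477.00 → 338.06 px.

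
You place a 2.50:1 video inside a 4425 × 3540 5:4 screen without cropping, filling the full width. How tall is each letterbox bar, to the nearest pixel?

The video is 4425 / 2.500 ≈ 1770.00 px tall.
3540 − 1770.00 = 1770.00 px of bars (885.00 each).

885 px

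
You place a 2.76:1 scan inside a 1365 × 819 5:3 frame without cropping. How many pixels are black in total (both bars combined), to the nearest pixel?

2.76:1 (2.760) > 5:3 (1.667), so the scan fills the width.
The scan is 1365 / 2.760 ≈ 494.5652 px tall.
Black = 819 − 494.5652 = 324.4348 px.
Across the 1365-px span: 324.4348 × 1365 ≈ 442853 px.

442853 pixels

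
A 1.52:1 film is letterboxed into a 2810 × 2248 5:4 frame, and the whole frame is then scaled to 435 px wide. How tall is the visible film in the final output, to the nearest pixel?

286 px

At 2810×2248 the film is width-limited, so height = 2810 / 1.520 ≈ 1848.68 px.
Resizing to 435 px wide multiplies everything by 0.1548: 1848.68 → 286.18 px.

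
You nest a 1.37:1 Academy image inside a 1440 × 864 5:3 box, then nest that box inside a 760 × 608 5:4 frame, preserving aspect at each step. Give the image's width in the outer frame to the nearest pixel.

First fit — 1.37:1 Academy into 1440×864 spans the height: 1183.68 × 864.00.
5:3 in 760×608: fills the width, so the intermediate becomes 760.00 × 456.00 — a scale of ×0.5278.
So the image's width is 1183.68 × 0.5278 ≈ 624.72.

625 px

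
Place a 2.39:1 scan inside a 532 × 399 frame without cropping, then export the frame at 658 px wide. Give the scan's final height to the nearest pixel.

In the 532×399 frame the scan fills the width: height = 532 / 2.390 ≈ 222.59 px.
Resizing to 658 px wide multiplies everything by 1.2368: 222.59 → 275.31 px.

275 px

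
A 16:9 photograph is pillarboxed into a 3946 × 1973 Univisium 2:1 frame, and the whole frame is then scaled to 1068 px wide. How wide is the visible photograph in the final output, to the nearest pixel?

949 px

Fitted into 3946×1973, the photograph spans the height; its width is 1973 × 16/9 ≈ 3507.56 px.
Scaling 3946 → 1068 is ×0.2707, so the width becomes 3507.56 × 0.2707 ≈ 949.33 px.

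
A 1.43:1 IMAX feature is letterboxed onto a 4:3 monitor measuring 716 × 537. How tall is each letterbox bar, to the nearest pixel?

1.43:1 IMAX (1.430) > 4:3 (1.333), so the feature fills the width.
The feature is 716 / 1.430 ≈ 500.70 px tall.
537 − 500.70 = 36.30 px of bars (18.15 each).

18 px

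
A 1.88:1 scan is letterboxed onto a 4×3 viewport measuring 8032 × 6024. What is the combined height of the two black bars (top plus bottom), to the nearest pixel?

Since 1.880 > 1.333, the scan is width-limited.
The scan is 8032 / 1.880 ≈ 4272.34 px tall.
Black = 6024 − 4272.34 = 1751.66 px.

1752 px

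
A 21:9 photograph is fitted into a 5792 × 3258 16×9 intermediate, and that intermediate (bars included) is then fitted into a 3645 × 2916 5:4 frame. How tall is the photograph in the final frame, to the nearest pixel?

1562 px

21:9 in 5792×3258: fills the width, so the photograph is 5792.00 × 2482.29.
The 16×9 canvas is width-limited in 3645×2916, giving 3645.00 × 2050.31; scale factor 0.6293.
Applying the same ×0.6293: 2482.29 → 1562.14.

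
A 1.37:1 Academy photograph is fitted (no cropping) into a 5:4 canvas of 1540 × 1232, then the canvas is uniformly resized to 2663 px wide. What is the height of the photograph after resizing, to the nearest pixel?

1944 px

In the 1540×1232 frame the photograph fills the width: height = 1540 / 1.370 ≈ 1124.09 px.
Resizing to 2663 px wide multiplies everything by 1.7292: 1124.09 → 1943.80 px.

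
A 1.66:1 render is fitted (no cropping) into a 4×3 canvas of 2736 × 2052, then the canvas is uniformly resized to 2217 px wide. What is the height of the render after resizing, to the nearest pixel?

1336 px

At 2736×2052 the render is width-limited, so height = 2736 / 1.660 ≈ 1648.19 px.
Resizing to 2217 px wide multiplies everything by 0.8103: 1648.19 → 1335.54 px.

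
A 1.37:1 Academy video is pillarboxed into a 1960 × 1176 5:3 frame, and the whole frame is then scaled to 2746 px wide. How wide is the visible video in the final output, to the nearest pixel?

2257 px

Fitted into 1960×1176, the video spans the height; its width is 1176 × 1.370 ≈ 1611.12 px.
Scaling 1960 → 2746 is ×1.4010, so the width becomes 1611.12 × 1.4010 ≈ 2257.21 px.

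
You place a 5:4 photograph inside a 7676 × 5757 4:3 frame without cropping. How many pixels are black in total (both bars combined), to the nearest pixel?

2761921 pixels

Since 1.250 < 1.333, the photograph is height-limited.
The photograph is 5757 × 5/4 ≈ 7196.2500 px wide.
Leftover width: 7676 − 7196.2500 = 479.7500 px.
Across the 5757-px span: 479.7500 × 5757 ≈ 2761921 px.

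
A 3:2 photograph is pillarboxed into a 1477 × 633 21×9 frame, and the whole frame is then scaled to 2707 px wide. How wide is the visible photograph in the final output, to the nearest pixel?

1740 px

In the 1477×633 frame the photograph fills the height: width = 633 × 3/2 ≈ 949.50 px.
The frame scales by 2707/1477 = 1.8328; 949.50 × 1.8328 ≈ 1740.21 px.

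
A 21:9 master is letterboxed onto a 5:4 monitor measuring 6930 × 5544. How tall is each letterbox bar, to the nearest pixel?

Since 2.333 > 1.250, the master is width-limited.
Content height = 6930 × 9/21 ≈ 2970.00 px.
Leftover height: 5544 − 2970.00 = 2574.00 px → 1287.00 each side.

1287 px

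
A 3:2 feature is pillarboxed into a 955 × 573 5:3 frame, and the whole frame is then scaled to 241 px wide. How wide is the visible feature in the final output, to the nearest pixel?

217 px

In the 955×573 frame the feature fills the height: width = 573 × 3/2 ≈ 859.50 px.
Resizing to 241 px wide multiplies everything by 0.2524: 859.50 → 216.90 px.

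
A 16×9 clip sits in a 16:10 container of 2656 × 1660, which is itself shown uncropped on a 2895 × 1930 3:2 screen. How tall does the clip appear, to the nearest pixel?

Inside the 2656×1660 canvas the clip is width-limited at 2656.00 × 1494.00.
The 16:10 canvas is width-limited in 2895×1930, giving 2895.00 × 1809.38; scale factor 1.0900.
The clip scales with it: height 1494.00 × 1.0900 ≈ 1628.44.

1628 px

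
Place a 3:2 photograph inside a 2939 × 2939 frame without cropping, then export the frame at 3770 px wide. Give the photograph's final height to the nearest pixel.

2513 px

Fitted into 2939×2939, the photograph spans the width; its height is 2939 × 2/3 ≈ 1959.33 px.
Resizing to 3770 px wide multiplies everything by 1.2827: 1959.33 → 2513.33 px.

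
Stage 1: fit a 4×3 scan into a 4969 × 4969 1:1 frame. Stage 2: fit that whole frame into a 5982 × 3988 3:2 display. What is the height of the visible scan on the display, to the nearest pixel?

2991 px

First fit — 4×3 into 4969×4969 spans the width: 4969.00 × 3726.75.
1:1 in 5982×3988: fills the height, so the intermediate becomes 3988.00 × 3988.00 — a scale of ×0.8026.
Applying the same ×0.8026: 3726.75 → 2991.00.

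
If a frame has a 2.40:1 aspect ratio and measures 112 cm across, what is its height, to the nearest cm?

47 cm

112 / 2.400 = 46.67.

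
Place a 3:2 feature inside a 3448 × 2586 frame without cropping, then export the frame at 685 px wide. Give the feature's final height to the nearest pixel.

457 px

In the 3448×2586 frame the feature fills the width: height = 3448 × 2/3 ≈ 2298.67 px.
Resizing to 685 px wide multiplies everything by 0.1987: 2298.67 → 456.67 px.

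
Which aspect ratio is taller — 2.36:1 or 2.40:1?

2.36 and 2.4; 2.4 > 2.36. The smaller width-to-height ratio is the taller frame.

2.36:1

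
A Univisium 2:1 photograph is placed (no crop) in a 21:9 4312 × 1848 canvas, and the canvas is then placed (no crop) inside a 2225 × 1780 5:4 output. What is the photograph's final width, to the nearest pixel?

1907 px

First fit — Univisium 2:1 into 4312×1848 spans the height: 3696.00 × 1848.00.
Second fit — the 21:9 canvas into 2225×1780 spans the width: 2225.00 × 953.57 (×0.5160 from 4312×1848).
The photograph scales with it: width 3696.00 × 0.5160 ≈ 1907.14.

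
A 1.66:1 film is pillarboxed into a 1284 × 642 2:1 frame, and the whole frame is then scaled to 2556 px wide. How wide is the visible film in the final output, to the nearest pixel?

In the 1284×642 frame the film fills the height: width = 642 × 1.660 ≈ 1065.72 px.
Resizing to 2556 px wide multiplies everything by 1.9907: 1065.72 → 2121.48 px.

2121 px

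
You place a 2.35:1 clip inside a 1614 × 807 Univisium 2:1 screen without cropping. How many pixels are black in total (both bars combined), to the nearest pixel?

193989 pixels

2.35:1 is wider than Univisium 2:1, so it spans the full width.
Content height = 1614 / 2.350 ≈ 686.8085 px.
Leftover height: 807 − 686.8085 = 120.1915 px.
Bar area = 120.1915 × 1614 ≈ 193989 px.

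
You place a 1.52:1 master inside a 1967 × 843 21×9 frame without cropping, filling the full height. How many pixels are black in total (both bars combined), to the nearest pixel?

577995 pixels

Content width = 843 × 1.520 ≈ 1281.3600 px.
Leftover width: 1967 − 1281.3600 = 685.6400 px.
That's 685.6400 × 843 ≈ 577995 black pixels.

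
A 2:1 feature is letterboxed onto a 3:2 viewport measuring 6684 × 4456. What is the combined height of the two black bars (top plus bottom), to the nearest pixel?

2:1 is wider than 3:2, so it spans the full width.
That makes the image 3342.00 px tall (6684 × 1/2).
Black = 4456 − 3342.00 = 1114.00 px.

1114 px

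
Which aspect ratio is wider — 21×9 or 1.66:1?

21×9 = 2.333 and 1.66; 2.333 > 1.66.

21×9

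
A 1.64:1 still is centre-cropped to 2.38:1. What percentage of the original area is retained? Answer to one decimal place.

68.9%

The width stays; only height is cut (since 2.38:1 is wider than 1.64:1).
Fraction kept = (1.640)/(2.380) ≈ 68.91%.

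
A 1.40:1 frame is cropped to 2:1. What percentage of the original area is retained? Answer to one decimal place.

Going from 1.40:1 to 2:1 means cutting height while keeping width.
Area ratio = (1.400)/(2.000) = 70.00% retained.

70.0%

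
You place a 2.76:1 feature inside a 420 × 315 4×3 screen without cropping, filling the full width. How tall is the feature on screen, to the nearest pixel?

152 px

That makes the image 152.17 px tall (420 / 2.760).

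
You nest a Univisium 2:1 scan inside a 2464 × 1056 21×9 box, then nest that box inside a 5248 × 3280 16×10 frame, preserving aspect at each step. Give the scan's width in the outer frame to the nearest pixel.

Univisium 2:1 in 2464×1056: fills the height, so the scan is 2112.00 × 1056.00.
Second fit — the 21×9 canvas into 5248×3280 spans the width: 5248.00 × 2249.14 (×2.1299 from 2464×1056).
The scan scales with it: width 2112.00 × 2.1299 ≈ 4498.29.

4498 px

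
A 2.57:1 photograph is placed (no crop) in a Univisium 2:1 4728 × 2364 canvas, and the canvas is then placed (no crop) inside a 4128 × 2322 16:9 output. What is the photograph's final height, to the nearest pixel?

1606 px

First fit — 2.57:1 into 4728×2364 spans the width: 4728.00 × 1839.69.
Second fit — the Univisium 2:1 canvas into 4128×2322 spans the width: 4128.00 × 2064.00 (×0.8731 from 4728×2364).
The photograph scales with it: height 1839.69 × 0.8731 ≈ 1606.23.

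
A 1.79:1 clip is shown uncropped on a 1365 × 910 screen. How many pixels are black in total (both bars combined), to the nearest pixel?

1.79:1 (1.790) > 3×2 (1.500), so the clip fills the width.
Content height = 1365 / 1.790 ≈ 762.5698 px.
910 − 762.5698 = 147.4302 px of bars.
Across the 1365-px span: 147.4302 × 1365 ≈ 201242 px.

201242 pixels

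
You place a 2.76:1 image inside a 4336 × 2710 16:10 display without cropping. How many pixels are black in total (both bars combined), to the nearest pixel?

4938641 pixels

2.76:1 is wider than 16:10, so it spans the full width.
That makes the image 1571.0145 px tall (4336 / 2.760).
2710 − 1571.0145 = 1138.9855 px of bars.
That's 1138.9855 × 4336 ≈ 4938641 black pixels.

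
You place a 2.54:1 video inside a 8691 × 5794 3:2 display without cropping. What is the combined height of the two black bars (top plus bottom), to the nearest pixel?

Since 2.540 > 1.500, the video is width-limited.
Content height = 8691 / 2.540 ≈ 3421.65 px.
Black = 5794 − 3421.65 = 2372.35 px.

2372 px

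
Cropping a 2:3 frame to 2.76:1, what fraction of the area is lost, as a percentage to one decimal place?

75.8%

The width stays; only height is cut (since 2.76:1 is wider than 2:3).
Fraction kept = (0.667)/(2.760) ≈ 24.15%, so 75.85% is lost.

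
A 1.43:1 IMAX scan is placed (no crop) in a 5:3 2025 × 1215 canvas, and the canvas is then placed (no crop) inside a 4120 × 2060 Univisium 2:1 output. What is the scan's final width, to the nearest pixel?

1.43:1 IMAX in 2025×1215: fills the height, so the scan is 1737.45 × 1215.00.
5:3 in 4120×2060: fills the height, so the intermediate becomes 3433.33 × 2060.00 — a scale of ×1.6955.
Applying the same ×1.6955: 1737.45 → 2945.80.

2946 px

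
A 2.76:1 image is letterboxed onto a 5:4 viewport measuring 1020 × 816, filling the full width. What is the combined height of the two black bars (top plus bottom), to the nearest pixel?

446 px

That makes the image 369.57 px tall (1020 / 2.760).
816 − 369.57 = 446.43 px of bars.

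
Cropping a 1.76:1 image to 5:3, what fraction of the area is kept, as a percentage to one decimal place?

94.7%

Going from 1.76:1 to 5:3 means cutting width while keeping height.
Fraction kept = (1.667)/(1.760) ≈ 94.70%.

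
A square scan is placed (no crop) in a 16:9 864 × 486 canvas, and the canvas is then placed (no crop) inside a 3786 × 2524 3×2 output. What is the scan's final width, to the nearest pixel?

First fit — square into 864×486 spans the height: 486.00 × 486.00.
16:9 in 3786×2524: fills the width, so the intermediate becomes 3786.00 × 2129.62 — a scale of ×4.3819.
Applying the same ×4.3819: 486.00 → 2129.62.

2130 px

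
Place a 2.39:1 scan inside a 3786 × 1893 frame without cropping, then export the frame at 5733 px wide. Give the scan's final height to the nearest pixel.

2399 px

At 3786×1893 the scan is width-limited, so height = 3786 / 2.390 ≈ 1584.10 px.
The frame scales by 5733/3786 = 1.5143; 1584.10 × 1.5143 ≈ 2398.74 px.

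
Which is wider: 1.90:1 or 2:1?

2:1

1.9 and 2; 2 > 1.9.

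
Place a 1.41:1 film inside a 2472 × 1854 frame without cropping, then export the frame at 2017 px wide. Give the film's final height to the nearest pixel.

1430 px

At 2472×1854 the film is width-limited, so height = 2472 / 1.410 ≈ 1753.19 px.
Resizing to 2017 px wide multiplies everything by 0.8159: 1753.19 → 1430.50 px.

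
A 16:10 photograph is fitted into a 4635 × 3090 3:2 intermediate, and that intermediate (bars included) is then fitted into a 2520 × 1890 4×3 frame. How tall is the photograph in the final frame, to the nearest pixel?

1575 px

16:10 in 4635×3090: fills the width, so the photograph is 4635.00 × 2896.88.
3:2 in 2520×1890: fills the width, so the intermediate becomes 2520.00 × 1680.00 — a scale of ×0.5437.
So the photograph's height is 2896.88 × 0.5437 ≈ 1575.00.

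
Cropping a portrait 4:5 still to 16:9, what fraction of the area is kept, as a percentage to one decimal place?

Going from portrait 4:5 to 16:9 means cutting height while keeping width.
(0.800)/(1.778) ≈ 0.450 of the area survives.

45.0%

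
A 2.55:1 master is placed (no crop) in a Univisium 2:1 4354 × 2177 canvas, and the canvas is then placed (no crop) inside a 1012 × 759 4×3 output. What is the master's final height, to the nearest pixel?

Inside the 4354×2177 canvas the master is width-limited at 4354.00 × 1707.45.
The Univisium 2:1 canvas is width-limited in 1012×759, giving 1012.00 × 506.00; scale factor 0.2324.
The master scales with it: height 1707.45 × 0.2324 ≈ 396.86.

397 px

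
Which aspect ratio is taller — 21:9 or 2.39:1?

21:9

21:9 = 2.333 and 2.39; 2.39 > 2.333. The smaller width-to-height ratio is the taller frame.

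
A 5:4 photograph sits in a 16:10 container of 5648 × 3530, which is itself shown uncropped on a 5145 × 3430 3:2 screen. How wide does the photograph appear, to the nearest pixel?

4020 px

5:4 in 5648×3530: fills the height, so the photograph is 4412.50 × 3530.00.
16:10 in 5145×3430: fills the width, so the intermediate becomes 5145.00 × 3215.62 — a scale of ×0.9109.
The photograph scales with it: width 4412.50 × 0.9109 ≈ 4019.53.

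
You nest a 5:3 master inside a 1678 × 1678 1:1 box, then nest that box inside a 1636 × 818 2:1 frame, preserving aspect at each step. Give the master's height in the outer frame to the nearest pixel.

491 px

First fit — 5:3 into 1678×1678 spans the width: 1678.00 × 1006.80.
The 1:1 canvas is height-limited in 1636×818, giving 818.00 × 818.00; scale factor 0.4875.
So the master's height is 1006.80 × 0.4875 ≈ 490.80.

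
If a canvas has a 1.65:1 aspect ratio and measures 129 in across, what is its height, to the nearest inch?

Height = 129 / 1.650 = 78.18.

78 in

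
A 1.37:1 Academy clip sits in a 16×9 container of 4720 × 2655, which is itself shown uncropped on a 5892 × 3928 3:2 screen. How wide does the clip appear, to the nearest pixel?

1.37:1 Academy in 4720×2655: fills the height, so the clip is 3637.35 × 2655.00.
The 16×9 canvas is width-limited in 5892×3928, giving 5892.00 × 3314.25; scale factor 1.2483.
The clip scales with it: width 3637.35 × 1.2483 ≈ 4540.52.

4541 px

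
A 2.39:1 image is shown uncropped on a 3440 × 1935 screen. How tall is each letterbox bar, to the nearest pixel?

2.39:1 is wider than 16:9, so it spans the full width.
That makes the image 1439.33 px tall (3440 / 2.390).
1935 − 1439.33 = 495.67 px of bars (247.83 each).

248 px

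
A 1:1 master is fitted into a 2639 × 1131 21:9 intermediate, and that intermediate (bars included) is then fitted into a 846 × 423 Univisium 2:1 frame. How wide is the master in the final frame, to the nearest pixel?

363 px

1:1 in 2639×1131: fills the height, so the master is 1131.00 × 1131.00.
21:9 in 846×423: fills the width, so the intermediate becomes 846.00 × 362.57 — a scale of ×0.3206.
So the master's width is 1131.00 × 0.3206 ≈ 362.57.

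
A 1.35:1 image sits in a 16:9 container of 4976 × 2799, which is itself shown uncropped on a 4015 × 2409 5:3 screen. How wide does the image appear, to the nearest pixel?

Inside the 4976×2799 canvas the image is height-limited at 3778.65 × 2799.00.
16:9 in 4015×2409: fills the width, so the intermediate becomes 4015.00 × 2258.44 — a scale of ×0.8069.
Applying the same ×0.8069: 3778.65 → 3048.89.

3049 px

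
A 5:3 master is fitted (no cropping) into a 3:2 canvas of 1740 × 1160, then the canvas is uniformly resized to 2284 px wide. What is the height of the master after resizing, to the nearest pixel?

1370 px

Fitted into 1740×1160, the master spans the width; its height is 1740 × 3/5 ≈ 1044.00 px.
The frame scales by 2284/1740 = 1.3126; 1044.00 × 1.3126 ≈ 1370.40 px.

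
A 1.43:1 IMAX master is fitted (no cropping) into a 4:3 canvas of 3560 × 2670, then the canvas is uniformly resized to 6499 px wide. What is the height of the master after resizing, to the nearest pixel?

4545 px

In the 3560×2670 frame the master fills the width: height = 3560 / 1.430 ≈ 2489.51 px.
The frame scales by 6499/3560 = 1.8256; 2489.51 × 1.8256 ≈ 4544.76 px.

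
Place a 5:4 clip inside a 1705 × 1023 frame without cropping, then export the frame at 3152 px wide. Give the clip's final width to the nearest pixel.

At 1705×1023 the clip is height-limited, so width = 1023 × 5/4 ≈ 1278.75 px.
The frame scales by 3152/1705 = 1.8487; 1278.75 × 1.8487 ≈ 2364.00 px.

2364 px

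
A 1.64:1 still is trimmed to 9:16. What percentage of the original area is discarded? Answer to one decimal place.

The height stays; only width is cut (since 9:16 is narrower than 1.64:1).
Area ratio = (0.562)/(1.640) = 34.30%; the remaining 65.70% is cropped out.

65.7%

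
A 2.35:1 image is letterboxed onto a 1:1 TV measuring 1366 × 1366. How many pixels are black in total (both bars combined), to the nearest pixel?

1071932 pixels

Since 2.350 > 1.000, the image is width-limited.
That makes the image 581.2766 px tall (1366 / 2.350).
Leftover height: 1366 − 581.2766 = 784.7234 px.
That's 784.7234 × 1366 ≈ 1071932 black pixels.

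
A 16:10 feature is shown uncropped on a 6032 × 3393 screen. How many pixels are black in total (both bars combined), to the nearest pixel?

2046658 pixels

16:10 is narrower than 16×9, so it spans the full height.
The feature is 3393 × 16/10 ≈ 5428.8000 px wide.
6032 − 5428.8000 = 603.2000 px of bars.
That's 603.2000 × 3393 ≈ 2046658 black pixels.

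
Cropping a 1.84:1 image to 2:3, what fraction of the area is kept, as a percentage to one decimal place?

36.2%

The height stays; only width is cut (since 2:3 is narrower than 1.84:1).
(0.667)/(1.840) ≈ 0.362 of the area survives.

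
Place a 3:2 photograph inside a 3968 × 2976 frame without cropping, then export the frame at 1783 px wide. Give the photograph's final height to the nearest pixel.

1189 px

At 3968×2976 the photograph is width-limited, so height = 3968 × 2/3 ≈ 2645.33 px.
The frame scales by 1783/3968 = 0.4493; 2645.33 × 0.4493 ≈ 1188.67 px.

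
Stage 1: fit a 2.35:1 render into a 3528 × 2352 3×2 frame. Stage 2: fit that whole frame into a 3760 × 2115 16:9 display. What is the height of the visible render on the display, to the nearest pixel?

First fit — 2.35:1 into 3528×2352 spans the width: 3528.00 × 1501.28.
Second fit — the 3×2 canvas into 3760×2115 spans the height: 3172.50 × 2115.00 (×0.8992 from 3528×2352).
Applying the same ×0.8992: 1501.28 → 1350.00.

1350 px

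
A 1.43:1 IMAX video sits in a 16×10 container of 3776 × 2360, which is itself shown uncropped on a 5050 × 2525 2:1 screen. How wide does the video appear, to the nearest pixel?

3611 px

Inside the 3776×2360 canvas the video is height-limited at 3374.80 × 2360.00.
Second fit — the 16×10 canvas into 5050×2525 spans the height: 4040.00 × 2525.00 (×1.0699 from 3776×2360).
So the video's width is 3374.80 × 1.0699 ≈ 3610.75.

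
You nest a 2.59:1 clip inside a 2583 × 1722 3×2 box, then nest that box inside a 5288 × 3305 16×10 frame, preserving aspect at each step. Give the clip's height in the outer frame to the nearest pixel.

Inside the 2583×1722 canvas the clip is width-limited at 2583.00 × 997.30.
Second fit — the 3×2 canvas into 5288×3305 spans the height: 4957.50 × 3305.00 (×1.9193 from 2583×1722).
Applying the same ×1.9193: 997.30 → 1914.09.

1914 px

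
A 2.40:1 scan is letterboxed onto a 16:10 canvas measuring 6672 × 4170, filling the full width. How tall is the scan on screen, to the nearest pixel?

That makes the image 2780.00 px tall (6672 / 2.400).

2780 px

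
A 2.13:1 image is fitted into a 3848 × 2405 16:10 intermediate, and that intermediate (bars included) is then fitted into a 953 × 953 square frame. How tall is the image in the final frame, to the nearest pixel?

Inside the 3848×2405 canvas the image is width-limited at 3848.00 × 1806.57.
16:10 in 953×953: fills the width, so the intermediate becomes 953.00 × 595.62 — a scale of ×0.2477.
The image scales with it: height 1806.57 × 0.2477 ≈ 447.42.

447 px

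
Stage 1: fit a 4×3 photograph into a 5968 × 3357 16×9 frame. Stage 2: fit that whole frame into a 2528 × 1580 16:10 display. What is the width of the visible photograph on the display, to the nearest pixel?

Inside the 5968×3357 canvas the photograph is height-limited at 4476.00 × 3357.00.
Second fit — the 16×9 canvas into 2528×1580 spans the width: 2528.00 × 1422.00 (×0.4236 from 5968×3357).
Applying the same ×0.4236: 4476.00 → 1896.00.

1896 px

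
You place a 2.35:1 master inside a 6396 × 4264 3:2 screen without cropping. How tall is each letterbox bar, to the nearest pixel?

2.35:1 (2.350) > 3:2 (1.500), so the master fills the width.
That makes the image 2721.70 px tall (6396 / 2.350).
4264 − 2721.70 = 1542.30 px of bars (771.15 each).

771 px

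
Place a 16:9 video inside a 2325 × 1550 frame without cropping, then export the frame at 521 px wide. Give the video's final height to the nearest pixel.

293 px

At 2325×1550 the video is width-limited, so height = 2325 × 9/16 ≈ 1307.81 px.
Scaling 2325 → 521 is ×0.2241, so the height becomes 1307.81 × 0.2241 ≈ 293.06 px.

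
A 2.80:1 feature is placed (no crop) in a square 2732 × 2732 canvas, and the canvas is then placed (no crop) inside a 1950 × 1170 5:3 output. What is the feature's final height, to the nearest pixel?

418 px

2.80:1 in 2732×2732: fills the width, so the feature is 2732.00 × 975.71.
square in 1950×1170: fills the height, so the intermediate becomes 1170.00 × 1170.00 — a scale of ×0.4283.
So the feature's height is 975.71 × 0.4283 ≈ 417.86.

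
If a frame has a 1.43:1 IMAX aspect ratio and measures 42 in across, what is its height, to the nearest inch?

29 in

At 1.43:1 IMAX, 42 / 1.430 ≈ 29.37.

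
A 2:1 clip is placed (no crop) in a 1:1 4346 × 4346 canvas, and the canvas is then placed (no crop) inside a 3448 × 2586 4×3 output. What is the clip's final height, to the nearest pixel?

Inside the 4346×4346 canvas the clip is width-limited at 4346.00 × 2173.00.
Second fit — the 1:1 canvas into 3448×2586 spans the height: 2586.00 × 2586.00 (×0.5950 from 4346×4346).
The clip scales with it: height 2173.00 × 0.5950 ≈ 1293.00.

1293 px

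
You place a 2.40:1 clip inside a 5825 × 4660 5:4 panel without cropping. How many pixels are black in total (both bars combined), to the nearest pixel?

13006740 pixels

2.40:1 (2.400) > 5:4 (1.250), so the clip fills the width.
That makes the image 2427.0833 px tall (5825 / 2.400).
4660 − 2427.0833 = 2232.9167 px of bars.
That's 2232.9167 × 5825 ≈ 13006740 black pixels.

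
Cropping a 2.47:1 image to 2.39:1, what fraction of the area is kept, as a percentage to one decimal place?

The height stays; only width is cut (since 2.39:1 is narrower than 2.47:1).
Fraction kept = (2.390)/(2.470) ≈ 96.76%.

96.8%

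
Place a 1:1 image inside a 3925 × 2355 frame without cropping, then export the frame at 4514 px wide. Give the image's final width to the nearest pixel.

2708 px

In the 3925×2355 frame the image fills the height: width = 2355 × 1/1 ≈ 2355.00 px.
Resizing to 4514 px wide multiplies everything by 1.1501: 2355.00 → 2708.40 px.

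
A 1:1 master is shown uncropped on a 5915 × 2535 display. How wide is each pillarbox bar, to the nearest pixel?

1690 px

1:1 is narrower than 21:9, so it spans the full height.
That makes the image 2535.00 px wide (2535 × 1/1).
Leftover width: 5915 − 2535.00 = 3380.00 px → 1690.00 each side.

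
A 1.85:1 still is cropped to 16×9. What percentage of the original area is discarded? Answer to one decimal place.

3.9%

16×9 is narrower than 1.85:1, so the crop keeps the full height and trims the width.
Area ratio = (1.778)/(1.850) = 96.10%; the remaining 3.90% is cropped out.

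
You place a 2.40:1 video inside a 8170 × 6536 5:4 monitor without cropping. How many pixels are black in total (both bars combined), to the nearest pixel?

25587078 pixels

2.40:1 is wider than 5:4, so it spans the full width.
Content height = 8170 / 2.400 ≈ 3404.1667 px.
Leftover height: 6536 − 3404.1667 = 3131.8333 px.
That's 3131.8333 × 8170 ≈ 25587078 black pixels.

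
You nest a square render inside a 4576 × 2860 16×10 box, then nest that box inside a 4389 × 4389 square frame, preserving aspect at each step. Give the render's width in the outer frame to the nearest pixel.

2743 px

Inside the 4576×2860 canvas the render is height-limited at 2860.00 × 2860.00.
Second fit — the 16×10 canvas into 4389×4389 spans the width: 4389.00 × 2743.12 (×0.9591 from 4576×2860).
So the render's width is 2860.00 × 0.9591 ≈ 2743.12.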